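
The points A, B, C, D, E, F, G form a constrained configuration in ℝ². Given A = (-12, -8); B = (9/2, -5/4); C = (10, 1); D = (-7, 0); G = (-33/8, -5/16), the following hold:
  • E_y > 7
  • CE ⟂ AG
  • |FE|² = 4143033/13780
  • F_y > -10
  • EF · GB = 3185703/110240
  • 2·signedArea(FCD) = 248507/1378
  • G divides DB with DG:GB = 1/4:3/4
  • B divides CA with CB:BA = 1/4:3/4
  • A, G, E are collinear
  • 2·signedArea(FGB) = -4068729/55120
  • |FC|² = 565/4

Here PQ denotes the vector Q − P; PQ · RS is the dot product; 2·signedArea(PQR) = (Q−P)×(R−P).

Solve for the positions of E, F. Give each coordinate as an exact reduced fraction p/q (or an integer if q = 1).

1. E_x = 12966/3445  [A, G, E are collinear ∩ CE ⟂ AG]
2. E_y = 25453/3445  [A, G, E are collinear ∩ CE ⟂ AG]
   → E = (12966/3445, 25453/3445)
3. F_x = 18039/3445  [2·signedArea(FGB) = -4068729/55120 ∩ EF · GB = 3185703/110240]
4. F_y = -68131/6890  [2·signedArea(FGB) = -4068729/55120 ∩ EF · GB = 3185703/110240]
   → F = (18039/3445, -68131/6890)

E = (12966/3445, 25453/3445)
F = (18039/3445, -68131/6890)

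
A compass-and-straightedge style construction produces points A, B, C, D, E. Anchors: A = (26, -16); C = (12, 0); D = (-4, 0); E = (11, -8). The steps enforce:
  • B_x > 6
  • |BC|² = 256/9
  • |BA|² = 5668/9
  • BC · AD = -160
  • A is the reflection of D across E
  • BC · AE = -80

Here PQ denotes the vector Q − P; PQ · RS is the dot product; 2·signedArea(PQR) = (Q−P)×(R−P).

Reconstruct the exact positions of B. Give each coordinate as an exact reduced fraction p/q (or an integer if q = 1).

B = (20/3, 0)

1. B_x = 20/3  [line 30·x + -16·y + -200 = 0 ∩ |BA|² = 5668/9]
2. B_y = 0  [line 30·x + -16·y + -200 = 0 ∩ |BA|² = 5668/9]
   → B = (20/3, 0)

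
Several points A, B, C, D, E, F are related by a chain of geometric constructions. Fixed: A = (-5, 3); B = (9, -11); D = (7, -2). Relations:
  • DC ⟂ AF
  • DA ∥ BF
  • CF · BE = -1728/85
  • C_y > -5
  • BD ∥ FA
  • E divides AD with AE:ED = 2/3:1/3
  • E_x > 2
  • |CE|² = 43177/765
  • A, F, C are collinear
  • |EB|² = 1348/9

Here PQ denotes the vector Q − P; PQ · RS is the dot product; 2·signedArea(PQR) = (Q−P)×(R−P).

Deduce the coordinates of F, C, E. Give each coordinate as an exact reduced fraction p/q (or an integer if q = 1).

1. F_x = -3  [BD ∥ FA ∩ DA ∥ BF]
2. F_y = -6  [BD ∥ FA ∩ DA ∥ BF]
   → F = (-3, -6)
3. C_x = -287/85  [A, F, C are collinear ∩ DC ⟂ AF]
4. C_y = -366/85  [A, F, C are collinear ∩ DC ⟂ AF]
   → C = (-287/85, -366/85)
5. E_x = 3  [E divides AD with AE:ED = 2/3:1/3]
6. E_y = -1/3  [E divides AD with AE:ED = 2/3:1/3]
   → E = (3, -1/3)

C = (-287/85, -366/85)
E = (3, -1/3)
F = (-3, -6)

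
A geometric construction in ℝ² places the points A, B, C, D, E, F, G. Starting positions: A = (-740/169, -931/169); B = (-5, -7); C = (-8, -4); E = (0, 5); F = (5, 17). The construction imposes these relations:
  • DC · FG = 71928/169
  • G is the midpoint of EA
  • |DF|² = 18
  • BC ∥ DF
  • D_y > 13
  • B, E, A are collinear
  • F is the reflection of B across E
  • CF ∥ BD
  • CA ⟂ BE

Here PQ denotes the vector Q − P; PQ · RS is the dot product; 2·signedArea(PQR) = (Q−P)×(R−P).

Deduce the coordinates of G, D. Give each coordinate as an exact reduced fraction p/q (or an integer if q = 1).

1. G_x = -370/169  [G is the midpoint of EA]
2. G_y = -43/169  [G is the midpoint of EA]
   → G = (-370/169, -43/169)
3. D_x = 8  [BC ∥ DF ∩ CF ∥ BD]
4. D_y = 14  [BC ∥ DF ∩ CF ∥ BD]
   → D = (8, 14)

D = (8, 14)
G = (-370/169, -43/169)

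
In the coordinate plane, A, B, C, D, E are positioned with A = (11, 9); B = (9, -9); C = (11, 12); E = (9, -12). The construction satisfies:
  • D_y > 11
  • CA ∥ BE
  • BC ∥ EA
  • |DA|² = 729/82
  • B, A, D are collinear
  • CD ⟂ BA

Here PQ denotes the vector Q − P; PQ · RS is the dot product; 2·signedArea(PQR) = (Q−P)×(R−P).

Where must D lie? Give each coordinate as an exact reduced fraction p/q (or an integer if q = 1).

1. D_x = 929/82  [B, A, D are collinear ∩ CD ⟂ BA]
2. D_y = 981/82  [B, A, D are collinear ∩ CD ⟂ BA]
   → D = (929/82, 981/82)

D = (929/82, 981/82)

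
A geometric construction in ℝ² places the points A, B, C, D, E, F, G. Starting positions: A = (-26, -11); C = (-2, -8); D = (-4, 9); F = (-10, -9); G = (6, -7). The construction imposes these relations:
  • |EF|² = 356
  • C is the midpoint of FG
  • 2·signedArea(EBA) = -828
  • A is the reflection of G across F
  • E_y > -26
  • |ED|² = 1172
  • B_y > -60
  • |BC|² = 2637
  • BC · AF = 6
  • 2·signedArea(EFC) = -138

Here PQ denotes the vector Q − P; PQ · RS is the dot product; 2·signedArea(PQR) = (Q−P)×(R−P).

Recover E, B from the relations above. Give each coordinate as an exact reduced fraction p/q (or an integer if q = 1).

B = (4, -59)
E = (0, -25)

1. E_x = 0  [line -1·x + 8·y + 200 = 0 ∩ |EF|² = 356]
2. E_y = -25  [line -1·x + 8·y + 200 = 0 ∩ |EF|² = 356]
   → E = (0, -25)
3. B_x = 4  [BC · AF = 6 ∩ 2·signedArea(EBA) = -828]
4. B_y = -59  [BC · AF = 6 ∩ 2·signedArea(EBA) = -828]
   → B = (4, -59)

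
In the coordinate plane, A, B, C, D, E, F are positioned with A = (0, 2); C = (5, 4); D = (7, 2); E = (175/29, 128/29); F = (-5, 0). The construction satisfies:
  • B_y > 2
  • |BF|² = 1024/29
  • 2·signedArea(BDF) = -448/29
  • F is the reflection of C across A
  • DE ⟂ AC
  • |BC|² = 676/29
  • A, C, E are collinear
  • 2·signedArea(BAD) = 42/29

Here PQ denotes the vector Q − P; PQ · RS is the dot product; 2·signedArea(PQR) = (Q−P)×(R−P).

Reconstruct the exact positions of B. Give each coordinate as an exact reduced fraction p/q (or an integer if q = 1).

1. B_x = 15/29  [2·signedArea(BDF) = -448/29 ∩ 2·signedArea(BAD) = 42/29]
2. B_y = 64/29  [2·signedArea(BDF) = -448/29 ∩ 2·signedArea(BAD) = 42/29]
   → B = (15/29, 64/29)

B = (15/29, 64/29)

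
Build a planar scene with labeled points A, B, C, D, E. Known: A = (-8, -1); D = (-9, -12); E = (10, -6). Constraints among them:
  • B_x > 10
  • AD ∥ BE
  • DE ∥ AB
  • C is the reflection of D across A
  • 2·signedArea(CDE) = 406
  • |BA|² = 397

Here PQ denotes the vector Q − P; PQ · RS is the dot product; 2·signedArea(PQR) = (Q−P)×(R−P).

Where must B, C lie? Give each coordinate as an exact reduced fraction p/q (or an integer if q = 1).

1. B_x = 11  [AD ∥ BE ∩ DE ∥ AB]
2. B_y = 5  [AD ∥ BE ∩ DE ∥ AB]
   → B = (11, 5)
3. C_x = -7  [C is the reflection of D across A]
4. C_y = 10  [C is the reflection of D across A]
   → C = (-7, 10)

B = (11, 5)
C = (-7, 10)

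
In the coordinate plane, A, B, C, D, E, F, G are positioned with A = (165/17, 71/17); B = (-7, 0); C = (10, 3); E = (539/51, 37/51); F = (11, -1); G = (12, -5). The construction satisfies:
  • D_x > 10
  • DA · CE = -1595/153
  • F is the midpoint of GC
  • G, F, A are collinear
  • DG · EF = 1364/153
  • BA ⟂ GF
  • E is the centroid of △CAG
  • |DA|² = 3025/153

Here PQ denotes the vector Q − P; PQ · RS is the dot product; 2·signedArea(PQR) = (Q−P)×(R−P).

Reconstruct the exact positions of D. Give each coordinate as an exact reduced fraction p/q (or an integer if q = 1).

D = (550/51, -7/51)

1. D_x = 550/51  [line -29/51·x + 116/51·y + 58/9 = 0 ∩ |DA|² = 3025/153]
2. D_y = -7/51  [line -29/51·x + 116/51·y + 58/9 = 0 ∩ |DA|² = 3025/153]
   → D = (550/51, -7/51)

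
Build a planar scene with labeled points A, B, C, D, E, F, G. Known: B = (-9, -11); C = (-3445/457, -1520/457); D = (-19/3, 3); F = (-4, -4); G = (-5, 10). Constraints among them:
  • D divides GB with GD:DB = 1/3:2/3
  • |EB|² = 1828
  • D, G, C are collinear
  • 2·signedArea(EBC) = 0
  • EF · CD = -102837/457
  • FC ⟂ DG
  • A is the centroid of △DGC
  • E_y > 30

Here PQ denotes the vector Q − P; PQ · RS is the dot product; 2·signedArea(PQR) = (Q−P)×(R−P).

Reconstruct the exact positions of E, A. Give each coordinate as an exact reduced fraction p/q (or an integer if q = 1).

1. E_x = -1  [2·signedArea(EBC) = 0 ∩ EF · CD = -102837/457]
2. E_y = 31  [2·signedArea(EBC) = 0 ∩ EF · CD = -102837/457]
   → E = (-1, 31)
3. A_x = -25873/4113  [A is the centroid of △DGC]
4. A_y = 4421/1371  [A is the centroid of △DGC]
   → A = (-25873/4113, 4421/1371)

A = (-25873/4113, 4421/1371)
E = (-1, 31)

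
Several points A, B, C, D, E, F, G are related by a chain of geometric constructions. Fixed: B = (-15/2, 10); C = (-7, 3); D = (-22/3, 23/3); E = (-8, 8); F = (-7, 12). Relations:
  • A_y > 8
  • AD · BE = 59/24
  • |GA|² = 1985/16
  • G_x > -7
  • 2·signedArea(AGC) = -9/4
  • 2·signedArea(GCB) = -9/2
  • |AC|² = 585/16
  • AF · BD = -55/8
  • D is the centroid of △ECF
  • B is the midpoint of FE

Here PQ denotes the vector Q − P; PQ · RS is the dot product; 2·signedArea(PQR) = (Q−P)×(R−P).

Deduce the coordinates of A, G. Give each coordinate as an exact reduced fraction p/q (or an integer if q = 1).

A = (-31/4, 9)
G = (-6, -2)

1. A_x = -31/4  [AD · BE = 59/24 ∩ AF · BD = -55/8]
2. A_y = 9  [AD · BE = 59/24 ∩ AF · BD = -55/8]
   → A = (-31/4, 9)
3. G_x = -6  [2·signedArea(AGC) = -9/4 ∩ 2·signedArea(GCB) = -9/2]
4. G_y = -2  [2·signedArea(AGC) = -9/4 ∩ 2·signedArea(GCB) = -9/2]
   → G = (-6, -2)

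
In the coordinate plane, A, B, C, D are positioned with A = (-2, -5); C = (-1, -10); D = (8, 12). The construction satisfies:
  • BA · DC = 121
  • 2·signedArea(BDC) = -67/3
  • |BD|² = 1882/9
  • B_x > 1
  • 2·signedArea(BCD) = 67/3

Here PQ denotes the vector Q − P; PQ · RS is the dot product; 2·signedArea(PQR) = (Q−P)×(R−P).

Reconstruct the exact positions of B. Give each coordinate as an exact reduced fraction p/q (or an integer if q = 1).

B = (5/3, -1)

1. B_x = 5/3  [2·signedArea(BCD) = 67/3 ∩ BA · DC = 121]
2. B_y = -1  [2·signedArea(BCD) = 67/3 ∩ BA · DC = 121]
   → B = (5/3, -1)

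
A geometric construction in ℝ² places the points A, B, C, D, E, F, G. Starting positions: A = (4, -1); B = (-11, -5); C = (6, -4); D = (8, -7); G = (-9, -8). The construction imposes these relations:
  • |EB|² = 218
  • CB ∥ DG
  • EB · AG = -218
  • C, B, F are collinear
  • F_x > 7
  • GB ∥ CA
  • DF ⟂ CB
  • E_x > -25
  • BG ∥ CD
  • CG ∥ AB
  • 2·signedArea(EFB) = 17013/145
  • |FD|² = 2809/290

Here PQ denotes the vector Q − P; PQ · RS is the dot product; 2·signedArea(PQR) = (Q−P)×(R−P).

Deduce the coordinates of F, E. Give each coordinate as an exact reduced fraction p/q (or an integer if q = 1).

E = (-24, -12)
F = (2267/290, -1129/290)

1. F_x = 2267/290  [C, B, F are collinear ∩ DF ⟂ CB]
2. F_y = -1129/290  [C, B, F are collinear ∩ DF ⟂ CB]
   → F = (2267/290, -1129/290)
3. E_x = -24  [EB · AG = -218 ∩ 2·signedArea(EFB) = 17013/145]
4. E_y = -12  [EB · AG = -218 ∩ 2·signedArea(EFB) = 17013/145]
   → E = (-24, -12)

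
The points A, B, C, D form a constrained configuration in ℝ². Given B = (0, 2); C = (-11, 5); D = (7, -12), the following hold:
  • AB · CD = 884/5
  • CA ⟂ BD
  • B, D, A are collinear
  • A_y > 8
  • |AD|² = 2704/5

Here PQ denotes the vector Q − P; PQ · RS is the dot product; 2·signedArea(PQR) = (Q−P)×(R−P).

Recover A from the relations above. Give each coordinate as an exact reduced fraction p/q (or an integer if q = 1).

1. A_x = -17/5  [B, D, A are collinear ∩ CA ⟂ BD]
2. A_y = 44/5  [B, D, A are collinear ∩ CA ⟂ BD]
   → A = (-17/5, 44/5)

A = (-17/5, 44/5)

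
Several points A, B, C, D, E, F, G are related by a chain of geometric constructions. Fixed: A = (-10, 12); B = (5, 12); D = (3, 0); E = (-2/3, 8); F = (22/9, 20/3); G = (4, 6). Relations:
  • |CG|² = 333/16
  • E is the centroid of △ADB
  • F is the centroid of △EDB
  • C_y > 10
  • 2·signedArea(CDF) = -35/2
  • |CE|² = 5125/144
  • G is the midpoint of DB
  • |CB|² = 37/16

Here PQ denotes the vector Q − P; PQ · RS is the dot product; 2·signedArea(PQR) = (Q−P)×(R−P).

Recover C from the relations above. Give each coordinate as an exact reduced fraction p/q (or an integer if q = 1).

1. C_x = 19/4  [line -20/3·x + -5/9·y + 75/2 = 0 ∩ |CG|² = 333/16]
2. C_y = 21/2  [line -20/3·x + -5/9·y + 75/2 = 0 ∩ |CG|² = 333/16]
   → C = (19/4, 21/2)

C = (19/4, 21/2)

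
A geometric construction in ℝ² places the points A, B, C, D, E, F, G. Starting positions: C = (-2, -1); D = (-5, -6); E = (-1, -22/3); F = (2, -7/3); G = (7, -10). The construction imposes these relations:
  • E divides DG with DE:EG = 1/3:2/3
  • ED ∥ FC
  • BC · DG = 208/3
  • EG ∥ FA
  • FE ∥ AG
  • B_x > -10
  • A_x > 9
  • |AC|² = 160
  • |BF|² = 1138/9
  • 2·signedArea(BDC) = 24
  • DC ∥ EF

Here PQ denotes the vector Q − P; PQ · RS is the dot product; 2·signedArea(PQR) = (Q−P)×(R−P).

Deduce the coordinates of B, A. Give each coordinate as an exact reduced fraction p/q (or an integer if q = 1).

A = (10, -5)
B = (-9, -14/3)

1. B_x = -9  [BC · DG = 208/3 ∩ 2·signedArea(BDC) = 24]
2. B_y = -14/3  [BC · DG = 208/3 ∩ 2·signedArea(BDC) = 24]
   → B = (-9, -14/3)
3. A_x = 10  [FE ∥ AG ∩ EG ∥ FA]
4. A_y = -5  [FE ∥ AG ∩ EG ∥ FA]
   → A = (10, -5)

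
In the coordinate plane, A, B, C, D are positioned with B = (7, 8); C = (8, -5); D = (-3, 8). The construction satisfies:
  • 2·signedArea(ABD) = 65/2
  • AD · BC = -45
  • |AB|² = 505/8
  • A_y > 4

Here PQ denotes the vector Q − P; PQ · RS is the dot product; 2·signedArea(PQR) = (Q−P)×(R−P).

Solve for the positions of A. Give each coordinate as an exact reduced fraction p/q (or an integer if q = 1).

A = (-1/4, 19/4)

1. A_x = -1/4  [2·signedArea(ABD) = 65/2 ∩ AD · BC = -45]
2. A_y = 19/4  [2·signedArea(ABD) = 65/2 ∩ AD · BC = -45]
   → A = (-1/4, 19/4)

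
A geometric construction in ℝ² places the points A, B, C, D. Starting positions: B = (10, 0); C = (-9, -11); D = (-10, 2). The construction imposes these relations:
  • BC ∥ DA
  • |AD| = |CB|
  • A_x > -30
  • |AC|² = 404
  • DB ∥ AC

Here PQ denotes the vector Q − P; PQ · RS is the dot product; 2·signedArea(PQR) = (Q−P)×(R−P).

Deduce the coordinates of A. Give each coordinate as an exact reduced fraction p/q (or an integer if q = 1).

1. A_x = -29  [DB ∥ AC ∩ BC ∥ DA]
2. A_y = -9  [DB ∥ AC ∩ BC ∥ DA]
   → A = (-29, -9)

A = (-29, -9)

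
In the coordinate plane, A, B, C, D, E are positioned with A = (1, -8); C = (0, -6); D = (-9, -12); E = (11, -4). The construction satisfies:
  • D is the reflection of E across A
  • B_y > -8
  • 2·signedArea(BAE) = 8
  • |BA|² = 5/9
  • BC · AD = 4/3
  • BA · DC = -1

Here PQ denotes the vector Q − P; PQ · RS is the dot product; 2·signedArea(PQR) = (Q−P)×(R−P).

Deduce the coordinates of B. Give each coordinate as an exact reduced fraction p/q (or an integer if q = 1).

1. B_x = 2/3  [2·signedArea(BAE) = 8 ∩ BA · DC = -1]
2. B_y = -22/3  [2·signedArea(BAE) = 8 ∩ BA · DC = -1]
   → B = (2/3, -22/3)

B = (2/3, -22/3)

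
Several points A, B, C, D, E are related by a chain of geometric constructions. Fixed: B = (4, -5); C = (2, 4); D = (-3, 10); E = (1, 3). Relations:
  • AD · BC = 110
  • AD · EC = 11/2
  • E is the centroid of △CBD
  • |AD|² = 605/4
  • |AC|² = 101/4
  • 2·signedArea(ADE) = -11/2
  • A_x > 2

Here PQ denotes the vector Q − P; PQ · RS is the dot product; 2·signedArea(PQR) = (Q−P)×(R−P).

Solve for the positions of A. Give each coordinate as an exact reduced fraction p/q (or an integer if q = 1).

1. A_x = 5/2  [AD · BC = 110 ∩ 2·signedArea(ADE) = -11/2]
2. A_y = -1  [AD · BC = 110 ∩ 2·signedArea(ADE) = -11/2]
   → A = (5/2, -1)

A = (5/2, -1)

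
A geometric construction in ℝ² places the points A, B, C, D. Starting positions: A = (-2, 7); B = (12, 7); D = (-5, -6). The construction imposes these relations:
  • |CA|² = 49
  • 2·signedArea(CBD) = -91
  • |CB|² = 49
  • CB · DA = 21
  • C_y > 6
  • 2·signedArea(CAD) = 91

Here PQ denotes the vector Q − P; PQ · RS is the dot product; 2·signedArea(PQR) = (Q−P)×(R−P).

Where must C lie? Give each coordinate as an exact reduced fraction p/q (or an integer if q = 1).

1. C_x = 5  [2·signedArea(CAD) = 91 ∩ CB · DA = 21]
2. C_y = 7  [2·signedArea(CAD) = 91 ∩ CB · DA = 21]
   → C = (5, 7)

C = (5, 7)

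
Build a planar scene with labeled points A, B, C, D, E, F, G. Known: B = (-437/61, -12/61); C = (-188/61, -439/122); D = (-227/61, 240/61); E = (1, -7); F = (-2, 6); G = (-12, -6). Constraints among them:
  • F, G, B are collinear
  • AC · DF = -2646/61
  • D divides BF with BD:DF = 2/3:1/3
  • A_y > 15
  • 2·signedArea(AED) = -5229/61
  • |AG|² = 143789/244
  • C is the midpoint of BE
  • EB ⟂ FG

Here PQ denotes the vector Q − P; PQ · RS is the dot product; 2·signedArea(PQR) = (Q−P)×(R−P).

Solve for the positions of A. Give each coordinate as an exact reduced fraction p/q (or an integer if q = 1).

A = (-56/61, 1903/122)

1. A_x = -56/61  [2·signedArea(AED) = -5229/61 ∩ AC · DF = -2646/61]
2. A_y = 1903/122  [2·signedArea(AED) = -5229/61 ∩ AC · DF = -2646/61]
   → A = (-56/61, 1903/122)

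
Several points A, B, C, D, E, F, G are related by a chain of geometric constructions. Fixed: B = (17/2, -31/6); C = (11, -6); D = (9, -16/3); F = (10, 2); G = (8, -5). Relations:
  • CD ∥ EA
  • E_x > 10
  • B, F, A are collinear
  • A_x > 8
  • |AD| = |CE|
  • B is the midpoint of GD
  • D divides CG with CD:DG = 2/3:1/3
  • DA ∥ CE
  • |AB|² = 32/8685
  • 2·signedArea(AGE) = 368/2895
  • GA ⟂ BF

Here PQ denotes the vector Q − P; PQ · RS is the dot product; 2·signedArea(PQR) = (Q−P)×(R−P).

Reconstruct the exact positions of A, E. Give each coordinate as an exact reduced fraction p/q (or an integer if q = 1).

A = (16429/1930, -9857/1930)
E = (20289/1930, -33431/5790)

1. A_x = 16429/1930  [B, F, A are collinear ∩ GA ⟂ BF]
2. A_y = -9857/1930  [B, F, A are collinear ∩ GA ⟂ BF]
   → A = (16429/1930, -9857/1930)
3. E_x = 20289/1930  [CD ∥ EA ∩ DA ∥ CE]
4. E_y = -33431/5790  [CD ∥ EA ∩ DA ∥ CE]
   → E = (20289/1930, -33431/5790)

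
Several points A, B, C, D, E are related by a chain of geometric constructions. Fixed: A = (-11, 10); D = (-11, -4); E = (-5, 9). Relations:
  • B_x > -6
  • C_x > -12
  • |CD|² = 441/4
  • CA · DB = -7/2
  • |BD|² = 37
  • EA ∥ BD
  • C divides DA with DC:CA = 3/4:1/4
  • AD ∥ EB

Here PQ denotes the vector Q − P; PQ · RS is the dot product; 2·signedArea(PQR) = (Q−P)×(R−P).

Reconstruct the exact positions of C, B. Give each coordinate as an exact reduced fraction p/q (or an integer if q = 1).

1. C_x = -11  [C divides DA with DC:CA = 3/4:1/4]
2. C_y = 13/2  [C divides DA with DC:CA = 3/4:1/4]
   → C = (-11, 13/2)
3. B_x = -5  [EA ∥ BD ∩ AD ∥ EB]
4. B_y = -5  [EA ∥ BD ∩ AD ∥ EB]
   → B = (-5, -5)

B = (-5, -5)
C = (-11, 13/2)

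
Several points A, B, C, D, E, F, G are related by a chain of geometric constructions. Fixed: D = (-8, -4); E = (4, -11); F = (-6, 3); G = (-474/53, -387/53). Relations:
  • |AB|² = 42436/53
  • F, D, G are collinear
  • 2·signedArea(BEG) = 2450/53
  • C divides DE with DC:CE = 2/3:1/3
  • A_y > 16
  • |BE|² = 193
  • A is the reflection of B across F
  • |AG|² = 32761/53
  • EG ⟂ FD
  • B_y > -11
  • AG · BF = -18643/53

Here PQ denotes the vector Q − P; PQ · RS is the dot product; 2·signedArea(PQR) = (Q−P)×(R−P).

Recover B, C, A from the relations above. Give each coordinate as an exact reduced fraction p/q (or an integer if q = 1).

A = (-112/53, 880/53)
B = (-524/53, -562/53)
C = (0, -26/3)

1. B_x = -524/53  [line -196/53·x + -686/53·y + -9212/53 = 0 ∩ |BE|² = 193]
2. B_y = -562/53  [line -196/53·x + -686/53·y + -9212/53 = 0 ∩ |BE|² = 193]
   → B = (-524/53, -562/53)
3. C_x = 0  [C divides DE with DC:CE = 2/3:1/3]
4. C_y = -26/3  [C divides DE with DC:CE = 2/3:1/3]
   → C = (0, -26/3)
5. A_x = -112/53  [A is the reflection of B across F]
6. A_y = 880/53  [A is the reflection of B across F]
   → A = (-112/53, 880/53)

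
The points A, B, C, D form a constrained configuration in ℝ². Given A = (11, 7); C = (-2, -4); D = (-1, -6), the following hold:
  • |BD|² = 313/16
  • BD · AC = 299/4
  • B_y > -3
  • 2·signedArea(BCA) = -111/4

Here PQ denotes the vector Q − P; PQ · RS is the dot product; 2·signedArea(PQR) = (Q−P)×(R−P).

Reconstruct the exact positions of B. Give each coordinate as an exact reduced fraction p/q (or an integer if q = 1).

1. B_x = 2  [BD · AC = 299/4 ∩ 2·signedArea(BCA) = -111/4]
2. B_y = -11/4  [BD · AC = 299/4 ∩ 2·signedArea(BCA) = -111/4]
   → B = (2, -11/4)

B = (2, -11/4)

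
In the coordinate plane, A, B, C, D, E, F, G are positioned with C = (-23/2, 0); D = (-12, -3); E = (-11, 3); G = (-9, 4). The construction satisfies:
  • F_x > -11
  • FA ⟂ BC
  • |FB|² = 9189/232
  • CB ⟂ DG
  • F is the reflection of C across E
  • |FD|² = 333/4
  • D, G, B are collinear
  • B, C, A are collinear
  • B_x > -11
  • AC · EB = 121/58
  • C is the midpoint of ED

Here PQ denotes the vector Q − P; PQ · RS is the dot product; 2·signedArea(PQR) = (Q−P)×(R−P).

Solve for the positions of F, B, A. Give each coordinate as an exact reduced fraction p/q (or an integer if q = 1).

1. F_x = -21/2  [F is the reflection of C across E]
2. F_y = 6  [F is the reflection of C across E]
   → F = (-21/2, 6)
3. B_x = -1257/116  [D, G, B are collinear ∩ CB ⟂ DG]
4. B_y = -33/116  [D, G, B are collinear ∩ CB ⟂ DG]
   → B = (-1257/116, -33/116)
5. A_x = -372/29  [B, C, A are collinear ∩ FA ⟂ BC]
6. A_y = 33/58  [B, C, A are collinear ∩ FA ⟂ BC]
   → A = (-372/29, 33/58)

A = (-372/29, 33/58)
B = (-1257/116, -33/116)
F = (-21/2, 6)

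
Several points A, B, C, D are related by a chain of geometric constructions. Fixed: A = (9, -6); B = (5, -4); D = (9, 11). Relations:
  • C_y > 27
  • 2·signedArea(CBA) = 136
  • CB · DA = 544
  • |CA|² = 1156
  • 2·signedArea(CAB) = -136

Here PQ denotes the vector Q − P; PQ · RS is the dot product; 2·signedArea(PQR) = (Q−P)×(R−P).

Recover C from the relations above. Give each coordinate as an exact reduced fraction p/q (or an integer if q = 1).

1. C_x = 9  [2·signedArea(CAB) = -136 ∩ CB · DA = 544]
2. C_y = 28  [2·signedArea(CAB) = -136 ∩ CB · DA = 544]
   → C = (9, 28)

C = (9, 28)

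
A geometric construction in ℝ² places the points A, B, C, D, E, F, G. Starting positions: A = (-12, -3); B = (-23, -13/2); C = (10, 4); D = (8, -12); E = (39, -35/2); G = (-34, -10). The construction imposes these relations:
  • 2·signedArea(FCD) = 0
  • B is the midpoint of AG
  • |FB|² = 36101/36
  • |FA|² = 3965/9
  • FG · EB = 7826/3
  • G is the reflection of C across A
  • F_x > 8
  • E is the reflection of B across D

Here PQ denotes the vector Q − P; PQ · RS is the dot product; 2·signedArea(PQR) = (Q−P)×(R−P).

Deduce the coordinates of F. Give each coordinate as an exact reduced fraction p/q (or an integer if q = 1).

F = (26/3, -20/3)

1. F_x = 26/3  [2·signedArea(FCD) = 0 ∩ FG · EB = 7826/3]
2. F_y = -20/3  [2·signedArea(FCD) = 0 ∩ FG · EB = 7826/3]
   → F = (26/3, -20/3)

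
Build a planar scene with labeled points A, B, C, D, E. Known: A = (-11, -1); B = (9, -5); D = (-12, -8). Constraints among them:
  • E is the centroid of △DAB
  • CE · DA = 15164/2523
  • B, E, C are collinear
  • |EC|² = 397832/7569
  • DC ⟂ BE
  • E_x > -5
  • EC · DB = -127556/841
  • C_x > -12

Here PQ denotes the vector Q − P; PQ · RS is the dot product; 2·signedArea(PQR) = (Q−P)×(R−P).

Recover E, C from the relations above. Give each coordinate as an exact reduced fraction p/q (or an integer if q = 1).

C = (-10020/841, -3776/841)
E = (-14/3, -14/3)

1. E_x = -14/3  [E is the centroid of △DAB]
2. E_y = -14/3  [E is the centroid of △DAB]
   → E = (-14/3, -14/3)
3. C_x = -10020/841  [B, E, C are collinear ∩ DC ⟂ BE]
4. C_y = -3776/841  [B, E, C are collinear ∩ DC ⟂ BE]
   → C = (-10020/841, -3776/841)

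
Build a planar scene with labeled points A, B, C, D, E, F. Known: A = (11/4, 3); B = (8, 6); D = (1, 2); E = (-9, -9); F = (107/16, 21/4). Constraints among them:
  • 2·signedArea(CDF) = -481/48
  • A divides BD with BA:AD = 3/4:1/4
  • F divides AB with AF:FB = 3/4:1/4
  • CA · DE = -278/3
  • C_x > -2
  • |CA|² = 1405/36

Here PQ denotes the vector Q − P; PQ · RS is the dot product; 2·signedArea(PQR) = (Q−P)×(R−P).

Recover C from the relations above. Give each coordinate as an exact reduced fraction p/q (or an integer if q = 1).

C = (-7/4, -4/3)

1. C_x = -7/4  [2·signedArea(CDF) = -481/48 ∩ CA · DE = -278/3]
2. C_y = -4/3  [2·signedArea(CDF) = -481/48 ∩ CA · DE = -278/3]
   → C = (-7/4, -4/3)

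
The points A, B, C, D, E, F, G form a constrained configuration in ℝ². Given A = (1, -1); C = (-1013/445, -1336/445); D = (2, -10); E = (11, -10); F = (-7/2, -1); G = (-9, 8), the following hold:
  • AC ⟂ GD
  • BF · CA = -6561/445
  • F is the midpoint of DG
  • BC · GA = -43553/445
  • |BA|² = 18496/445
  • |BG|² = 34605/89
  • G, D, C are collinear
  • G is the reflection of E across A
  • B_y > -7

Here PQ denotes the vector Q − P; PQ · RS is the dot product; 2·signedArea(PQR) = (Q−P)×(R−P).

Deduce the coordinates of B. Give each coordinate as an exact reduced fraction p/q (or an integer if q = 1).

B = (1941/445, -2893/445)

1. B_x = 1941/445  [BF · CA = -6561/445 ∩ BC · GA = -43553/445]
2. B_y = -2893/445  [BF · CA = -6561/445 ∩ BC · GA = -43553/445]
   → B = (1941/445, -2893/445)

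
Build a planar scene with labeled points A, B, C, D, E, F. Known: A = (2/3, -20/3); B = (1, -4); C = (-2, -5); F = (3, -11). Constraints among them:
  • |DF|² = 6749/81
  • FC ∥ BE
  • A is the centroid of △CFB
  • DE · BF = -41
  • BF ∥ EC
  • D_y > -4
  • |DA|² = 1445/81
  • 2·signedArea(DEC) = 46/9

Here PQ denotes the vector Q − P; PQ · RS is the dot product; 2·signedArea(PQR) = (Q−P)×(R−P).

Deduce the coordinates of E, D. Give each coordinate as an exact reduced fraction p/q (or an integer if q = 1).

D = (-16/9, -29/9)
E = (-4, 2)

1. E_x = -4  [BF ∥ EC ∩ FC ∥ BE]
2. E_y = 2  [BF ∥ EC ∩ FC ∥ BE]
   → E = (-4, 2)
3. D_x = -16/9  [2·signedArea(DEC) = 46/9 ∩ DE · BF = -41]
4. D_y = -29/9  [2·signedArea(DEC) = 46/9 ∩ DE · BF = -41]
   → D = (-16/9, -29/9)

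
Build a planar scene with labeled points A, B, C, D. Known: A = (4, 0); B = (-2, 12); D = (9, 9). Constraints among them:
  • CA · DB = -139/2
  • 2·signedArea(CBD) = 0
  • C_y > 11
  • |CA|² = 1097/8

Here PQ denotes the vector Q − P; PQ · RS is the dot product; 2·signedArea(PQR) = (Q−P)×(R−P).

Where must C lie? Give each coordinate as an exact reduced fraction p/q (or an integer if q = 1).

C = (3/4, 45/4)

1. C_x = 3/4  [2·signedArea(CBD) = 0 ∩ CA · DB = -139/2]
2. C_y = 45/4  [2·signedArea(CBD) = 0 ∩ CA · DB = -139/2]
   → C = (3/4, 45/4)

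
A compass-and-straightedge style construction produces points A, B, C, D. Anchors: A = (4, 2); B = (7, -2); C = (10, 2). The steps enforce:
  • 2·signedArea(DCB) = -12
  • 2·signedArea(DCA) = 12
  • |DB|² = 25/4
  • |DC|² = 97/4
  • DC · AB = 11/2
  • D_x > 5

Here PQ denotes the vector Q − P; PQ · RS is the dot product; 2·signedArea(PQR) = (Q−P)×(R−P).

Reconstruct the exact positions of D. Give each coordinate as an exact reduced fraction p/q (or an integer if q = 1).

1. D_x = 11/2  [2·signedArea(DCA) = 12 ∩ DC · AB = 11/2]
2. D_y = 0  [2·signedArea(DCA) = 12 ∩ DC · AB = 11/2]
   → D = (11/2, 0)

D = (11/2, 0)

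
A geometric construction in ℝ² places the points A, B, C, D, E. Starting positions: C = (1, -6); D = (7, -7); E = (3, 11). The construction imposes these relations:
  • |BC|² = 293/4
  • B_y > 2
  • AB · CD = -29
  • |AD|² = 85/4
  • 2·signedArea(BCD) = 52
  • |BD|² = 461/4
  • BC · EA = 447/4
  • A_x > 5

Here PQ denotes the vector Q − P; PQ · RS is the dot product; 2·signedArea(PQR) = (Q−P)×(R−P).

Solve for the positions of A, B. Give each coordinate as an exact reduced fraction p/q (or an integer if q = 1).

A = (6, -5/2)
B = (2, 5/2)

1. B_x = 2  [line 1·x + 6·y + -17 = 0 ∩ |BD|² = 461/4]
2. B_y = 5/2  [line 1·x + 6·y + -17 = 0 ∩ |BD|² = 461/4]
   → B = (2, 5/2)
3. A_x = 6  [AB · CD = -29 ∩ BC · EA = 447/4]
4. A_y = -5/2  [AB · CD = -29 ∩ BC · EA = 447/4]
   → A = (6, -5/2)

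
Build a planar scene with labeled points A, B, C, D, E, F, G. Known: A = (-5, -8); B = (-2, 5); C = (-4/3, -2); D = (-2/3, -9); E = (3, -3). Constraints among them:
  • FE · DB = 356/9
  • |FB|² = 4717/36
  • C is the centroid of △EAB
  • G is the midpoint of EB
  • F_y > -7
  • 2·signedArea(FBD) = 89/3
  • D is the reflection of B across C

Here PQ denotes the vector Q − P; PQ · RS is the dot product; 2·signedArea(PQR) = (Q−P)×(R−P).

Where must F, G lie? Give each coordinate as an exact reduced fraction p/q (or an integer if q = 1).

1. F_x = 7/6  [2·signedArea(FBD) = 89/3 ∩ FE · DB = 356/9]
2. F_y = -6  [2·signedArea(FBD) = 89/3 ∩ FE · DB = 356/9]
   → F = (7/6, -6)
3. G_x = 1/2  [G is the midpoint of EB]
4. G_y = 1  [G is the midpoint of EB]
   → G = (1/2, 1)

F = (7/6, -6)
G = (1/2, 1)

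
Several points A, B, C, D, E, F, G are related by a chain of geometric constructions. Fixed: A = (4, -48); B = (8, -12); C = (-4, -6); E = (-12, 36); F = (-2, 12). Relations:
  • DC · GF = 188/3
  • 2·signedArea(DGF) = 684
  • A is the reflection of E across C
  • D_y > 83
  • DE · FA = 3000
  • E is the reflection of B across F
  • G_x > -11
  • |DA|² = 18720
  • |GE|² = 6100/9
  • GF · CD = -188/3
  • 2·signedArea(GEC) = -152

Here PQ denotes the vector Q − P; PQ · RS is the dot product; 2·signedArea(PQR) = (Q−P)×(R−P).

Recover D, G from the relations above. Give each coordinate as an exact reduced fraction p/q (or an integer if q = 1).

1. G_x = -32/3  [line 42·x + 8·y + 368 = 0 ∩ |GE|² = 6100/9]
2. G_y = 10  [line 42·x + 8·y + 368 = 0 ∩ |GE|² = 6100/9]
   → G = (-32/3, 10)
3. D_x = -32  [DC · GF = 188/3 ∩ 2·signedArea(DGF) = 684]
4. D_y = 84  [DC · GF = 188/3 ∩ 2·signedArea(DGF) = 684]
   → D = (-32, 84)

D = (-32, 84)
G = (-32/3, 10)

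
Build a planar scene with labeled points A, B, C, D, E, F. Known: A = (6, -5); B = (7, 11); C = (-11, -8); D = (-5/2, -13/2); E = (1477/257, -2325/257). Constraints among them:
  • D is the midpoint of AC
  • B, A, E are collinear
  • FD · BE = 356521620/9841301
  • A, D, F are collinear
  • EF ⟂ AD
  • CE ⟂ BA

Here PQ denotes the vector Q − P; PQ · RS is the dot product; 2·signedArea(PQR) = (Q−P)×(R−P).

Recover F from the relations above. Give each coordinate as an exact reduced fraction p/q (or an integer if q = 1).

F = (387691/76586, -395605/76586)

1. F_x = 387691/76586  [A, D, F are collinear ∩ EF ⟂ AD]
2. F_y = -395605/76586  [A, D, F are collinear ∩ EF ⟂ AD]
   → F = (387691/76586, -395605/76586)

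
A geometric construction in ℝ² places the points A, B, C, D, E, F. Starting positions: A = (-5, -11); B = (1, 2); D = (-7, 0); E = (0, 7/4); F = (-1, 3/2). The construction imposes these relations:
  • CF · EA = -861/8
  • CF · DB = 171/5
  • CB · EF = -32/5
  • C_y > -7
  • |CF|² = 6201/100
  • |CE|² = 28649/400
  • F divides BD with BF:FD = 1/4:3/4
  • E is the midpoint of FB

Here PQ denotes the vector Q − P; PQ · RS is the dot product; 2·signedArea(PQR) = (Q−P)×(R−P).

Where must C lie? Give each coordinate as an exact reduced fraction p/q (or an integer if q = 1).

1. C_x = -17/5  [CB · EF = -32/5 ∩ CF · EA = -861/8]
2. C_y = -6  [CB · EF = -32/5 ∩ CF · EA = -861/8]
   → C = (-17/5, -6)

C = (-17/5, -6)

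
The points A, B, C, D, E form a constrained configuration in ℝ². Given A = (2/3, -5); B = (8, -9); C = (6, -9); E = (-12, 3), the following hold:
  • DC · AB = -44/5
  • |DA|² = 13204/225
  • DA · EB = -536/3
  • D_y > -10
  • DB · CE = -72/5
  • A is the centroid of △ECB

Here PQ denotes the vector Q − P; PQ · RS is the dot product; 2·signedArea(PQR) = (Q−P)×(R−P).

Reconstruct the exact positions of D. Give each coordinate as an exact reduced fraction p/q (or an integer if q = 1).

1. D_x = 36/5  [DA · EB = -536/3 ∩ DC · AB = -44/5]
2. D_y = -9  [DA · EB = -536/3 ∩ DC · AB = -44/5]
   → D = (36/5, -9)

D = (36/5, -9)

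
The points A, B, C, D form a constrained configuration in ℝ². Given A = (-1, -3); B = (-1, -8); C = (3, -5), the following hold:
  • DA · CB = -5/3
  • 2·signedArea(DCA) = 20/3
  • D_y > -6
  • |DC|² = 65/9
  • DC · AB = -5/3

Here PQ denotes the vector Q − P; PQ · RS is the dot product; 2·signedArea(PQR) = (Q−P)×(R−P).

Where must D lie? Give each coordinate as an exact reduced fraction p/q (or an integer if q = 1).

1. D_x = 1/3  [DC · AB = -5/3 ∩ 2·signedArea(DCA) = 20/3]
2. D_y = -16/3  [DC · AB = -5/3 ∩ 2·signedArea(DCA) = 20/3]
   → D = (1/3, -16/3)

D = (1/3, -16/3)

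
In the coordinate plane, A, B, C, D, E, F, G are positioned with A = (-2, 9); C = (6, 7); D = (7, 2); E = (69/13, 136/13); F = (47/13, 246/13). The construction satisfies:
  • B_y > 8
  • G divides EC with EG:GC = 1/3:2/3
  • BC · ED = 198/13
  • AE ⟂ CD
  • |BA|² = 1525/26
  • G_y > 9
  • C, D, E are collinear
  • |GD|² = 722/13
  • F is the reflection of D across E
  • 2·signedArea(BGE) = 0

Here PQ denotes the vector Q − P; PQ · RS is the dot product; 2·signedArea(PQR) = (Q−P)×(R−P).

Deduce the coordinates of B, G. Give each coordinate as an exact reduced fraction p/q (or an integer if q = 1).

B = (147/26, 227/26)
G = (72/13, 121/13)

1. B_x = 147/26  [line -22/13·x + 110/13·y + -836/13 = 0 ∩ |BA|² = 1525/26]
2. B_y = 227/26  [line -22/13·x + 110/13·y + -836/13 = 0 ∩ |BA|² = 1525/26]
   → B = (147/26, 227/26)
3. G_x = 72/13  [2·signedArea(BGE) = 0 ∩ G divides EC with EG:GC = 1/3:2/3]
4. G_y = 121/13  [2·signedArea(BGE) = 0 ∩ G divides EC with EG:GC = 1/3:2/3]
   → G = (72/13, 121/13)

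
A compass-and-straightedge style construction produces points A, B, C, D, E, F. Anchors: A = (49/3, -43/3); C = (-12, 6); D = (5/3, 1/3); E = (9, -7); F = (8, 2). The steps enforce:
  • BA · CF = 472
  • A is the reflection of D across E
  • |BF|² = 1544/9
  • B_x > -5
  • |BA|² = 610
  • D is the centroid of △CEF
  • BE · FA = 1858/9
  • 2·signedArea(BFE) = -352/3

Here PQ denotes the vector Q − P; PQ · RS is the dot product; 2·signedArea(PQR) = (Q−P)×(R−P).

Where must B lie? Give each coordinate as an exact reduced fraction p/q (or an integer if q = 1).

B = (-14/3, -4/3)

1. B_x = -14/3  [BA · CF = 472 ∩ 2·signedArea(BFE) = -352/3]
2. B_y = -4/3  [BA · CF = 472 ∩ 2·signedArea(BFE) = -352/3]
   → B = (-14/3, -4/3)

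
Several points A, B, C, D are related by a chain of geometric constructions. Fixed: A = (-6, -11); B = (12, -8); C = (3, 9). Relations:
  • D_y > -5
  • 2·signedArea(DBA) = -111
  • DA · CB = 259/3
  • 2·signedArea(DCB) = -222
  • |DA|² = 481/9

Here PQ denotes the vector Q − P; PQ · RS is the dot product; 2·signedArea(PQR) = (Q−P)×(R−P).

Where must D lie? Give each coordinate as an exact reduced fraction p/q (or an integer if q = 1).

1. D_x = -3  [2·signedArea(DCB) = -222 ∩ DA · CB = 259/3]
2. D_y = -13/3  [2·signedArea(DCB) = -222 ∩ DA · CB = 259/3]
   → D = (-3, -13/3)

D = (-3, -13/3)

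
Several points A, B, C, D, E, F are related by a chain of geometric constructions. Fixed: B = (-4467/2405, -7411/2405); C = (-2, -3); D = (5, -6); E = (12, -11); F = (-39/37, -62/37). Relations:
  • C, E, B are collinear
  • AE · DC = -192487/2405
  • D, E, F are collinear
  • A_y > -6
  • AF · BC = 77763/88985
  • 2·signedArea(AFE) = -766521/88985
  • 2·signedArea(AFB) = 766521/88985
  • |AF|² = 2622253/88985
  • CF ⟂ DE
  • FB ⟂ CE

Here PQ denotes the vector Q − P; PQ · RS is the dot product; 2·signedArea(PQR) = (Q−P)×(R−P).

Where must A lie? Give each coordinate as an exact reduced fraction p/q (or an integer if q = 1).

1. A_x = 7286/2405  [AE · DC = -192487/2405 ∩ 2·signedArea(AFB) = 766521/88985]
2. A_y = -12632/2405  [AE · DC = -192487/2405 ∩ 2·signedArea(AFB) = 766521/88985]
   → A = (7286/2405, -12632/2405)

A = (7286/2405, -12632/2405)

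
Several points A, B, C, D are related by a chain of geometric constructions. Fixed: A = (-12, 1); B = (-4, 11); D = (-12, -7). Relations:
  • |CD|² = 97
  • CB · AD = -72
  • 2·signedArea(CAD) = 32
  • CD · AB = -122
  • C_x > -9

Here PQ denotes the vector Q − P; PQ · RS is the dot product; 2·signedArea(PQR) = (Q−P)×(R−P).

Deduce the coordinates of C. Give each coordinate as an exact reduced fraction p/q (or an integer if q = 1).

C = (-8, 2)

1. C_x = -8  [2·signedArea(CAD) = 32 ∩ CD · AB = -122]
2. C_y = 2  [2·signedArea(CAD) = 32 ∩ CD · AB = -122]
   → C = (-8, 2)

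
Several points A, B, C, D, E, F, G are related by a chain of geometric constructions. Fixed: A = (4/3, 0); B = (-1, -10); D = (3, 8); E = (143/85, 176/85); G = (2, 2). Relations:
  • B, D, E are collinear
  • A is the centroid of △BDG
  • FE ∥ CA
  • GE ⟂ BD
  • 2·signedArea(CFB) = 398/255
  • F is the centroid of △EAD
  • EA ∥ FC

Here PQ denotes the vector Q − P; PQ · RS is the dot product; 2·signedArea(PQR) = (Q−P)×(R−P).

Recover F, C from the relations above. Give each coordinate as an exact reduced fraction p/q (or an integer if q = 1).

C = (1267/765, 328/255)
F = (1534/765, 856/255)

1. F_x = 1534/765  [F is the centroid of △EAD]
2. F_y = 856/255  [F is the centroid of △EAD]
   → F = (1534/765, 856/255)
3. C_x = 1267/765  [FE ∥ CA ∩ EA ∥ FC]
4. C_y = 328/255  [FE ∥ CA ∩ EA ∥ FC]
   → C = (1267/765, 328/255)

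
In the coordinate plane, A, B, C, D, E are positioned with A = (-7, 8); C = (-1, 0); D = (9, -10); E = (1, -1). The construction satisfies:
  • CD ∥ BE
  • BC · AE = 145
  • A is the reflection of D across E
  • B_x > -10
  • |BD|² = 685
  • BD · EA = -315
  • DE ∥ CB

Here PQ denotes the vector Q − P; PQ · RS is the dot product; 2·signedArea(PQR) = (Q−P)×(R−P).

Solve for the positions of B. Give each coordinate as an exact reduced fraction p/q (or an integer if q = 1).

B = (-9, 9)

1. B_x = -9  [CD ∥ BE ∩ DE ∥ CB]
2. B_y = 9  [CD ∥ BE ∩ DE ∥ CB]
   → B = (-9, 9)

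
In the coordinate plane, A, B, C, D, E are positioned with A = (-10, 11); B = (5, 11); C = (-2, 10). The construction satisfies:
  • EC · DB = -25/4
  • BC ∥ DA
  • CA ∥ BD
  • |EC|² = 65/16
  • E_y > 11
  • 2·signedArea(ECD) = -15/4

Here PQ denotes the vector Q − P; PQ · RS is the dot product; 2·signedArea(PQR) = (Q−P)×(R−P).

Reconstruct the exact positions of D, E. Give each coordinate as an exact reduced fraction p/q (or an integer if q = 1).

D = (-3, 12)
E = (-1, 47/4)

1. D_x = -3  [BC ∥ DA ∩ CA ∥ BD]
2. D_y = 12  [BC ∥ DA ∩ CA ∥ BD]
   → D = (-3, 12)
3. E_x = -1  [2·signedArea(ECD) = -15/4 ∩ EC · DB = -25/4]
4. E_y = 47/4  [2·signedArea(ECD) = -15/4 ∩ EC · DB = -25/4]
   → E = (-1, 47/4)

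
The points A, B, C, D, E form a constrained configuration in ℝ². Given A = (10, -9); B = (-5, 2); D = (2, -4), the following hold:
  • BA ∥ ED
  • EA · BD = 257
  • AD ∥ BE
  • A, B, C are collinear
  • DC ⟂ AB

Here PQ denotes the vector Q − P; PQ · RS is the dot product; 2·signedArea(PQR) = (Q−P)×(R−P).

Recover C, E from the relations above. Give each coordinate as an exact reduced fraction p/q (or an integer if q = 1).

C = (835/346, -1189/346)
E = (-13, 7)

1. C_x = 835/346  [A, B, C are collinear ∩ DC ⟂ AB]
2. C_y = -1189/346  [A, B, C are collinear ∩ DC ⟂ AB]
   → C = (835/346, -1189/346)
3. E_x = -13  [BA ∥ ED ∩ AD ∥ BE]
4. E_y = 7  [BA ∥ ED ∩ AD ∥ BE]
   → E = (-13, 7)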